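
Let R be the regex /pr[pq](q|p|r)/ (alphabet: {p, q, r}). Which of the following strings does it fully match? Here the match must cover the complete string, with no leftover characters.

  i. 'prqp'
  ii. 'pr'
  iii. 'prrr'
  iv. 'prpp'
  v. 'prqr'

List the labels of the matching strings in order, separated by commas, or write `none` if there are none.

i, iv, v

i. 'prqp' → match
ii. 'pr' → no match
iii. 'prrr' → no match
iv. 'prpp' → match
v. 'prqr' → match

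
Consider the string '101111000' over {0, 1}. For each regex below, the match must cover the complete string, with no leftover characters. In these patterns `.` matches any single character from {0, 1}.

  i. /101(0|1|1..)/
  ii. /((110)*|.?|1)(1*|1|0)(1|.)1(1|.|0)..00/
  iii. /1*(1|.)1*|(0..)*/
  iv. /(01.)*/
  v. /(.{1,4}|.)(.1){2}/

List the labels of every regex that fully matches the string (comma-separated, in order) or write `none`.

i → no match
ii → match
iii → no match
iv → no match
v → no match — must end with '1'

ii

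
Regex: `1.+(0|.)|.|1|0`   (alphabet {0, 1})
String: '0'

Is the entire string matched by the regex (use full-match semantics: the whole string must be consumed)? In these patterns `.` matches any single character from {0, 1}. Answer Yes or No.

Yes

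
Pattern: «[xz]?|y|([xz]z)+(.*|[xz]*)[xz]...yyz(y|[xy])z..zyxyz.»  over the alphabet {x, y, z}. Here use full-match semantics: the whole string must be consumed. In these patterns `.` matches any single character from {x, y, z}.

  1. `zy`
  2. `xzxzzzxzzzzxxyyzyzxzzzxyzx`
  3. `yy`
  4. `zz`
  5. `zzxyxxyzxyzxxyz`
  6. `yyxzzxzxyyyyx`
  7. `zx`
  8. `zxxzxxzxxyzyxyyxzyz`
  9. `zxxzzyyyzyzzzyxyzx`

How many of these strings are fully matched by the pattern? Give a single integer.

1 → no match
2 → no match
3 → no match
4 → no match
5 → no match
6 → no match
7 → no match
8 → no match
9 → no match
Total matched: 0

0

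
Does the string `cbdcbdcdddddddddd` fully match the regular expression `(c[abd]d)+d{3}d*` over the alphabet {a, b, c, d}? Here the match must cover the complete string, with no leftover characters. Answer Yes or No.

Yes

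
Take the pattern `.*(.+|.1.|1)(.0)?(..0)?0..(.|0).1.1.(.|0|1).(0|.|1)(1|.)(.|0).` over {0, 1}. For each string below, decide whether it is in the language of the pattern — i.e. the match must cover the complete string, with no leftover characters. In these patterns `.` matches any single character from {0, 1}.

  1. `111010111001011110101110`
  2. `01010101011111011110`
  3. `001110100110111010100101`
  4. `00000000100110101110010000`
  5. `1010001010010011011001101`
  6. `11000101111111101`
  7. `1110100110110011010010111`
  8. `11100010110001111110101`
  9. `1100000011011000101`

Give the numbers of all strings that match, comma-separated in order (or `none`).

1 → match
2 → no match
3 → no match
4 → no match
5 → match
6 → match
7 → no match
8 → no match
9 → match

1, 5, 6, 9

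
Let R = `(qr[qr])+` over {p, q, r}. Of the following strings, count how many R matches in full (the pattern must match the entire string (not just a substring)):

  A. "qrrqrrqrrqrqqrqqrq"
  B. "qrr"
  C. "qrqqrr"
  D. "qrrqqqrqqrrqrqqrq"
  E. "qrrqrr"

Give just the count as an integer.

4

A → match
B → match
C → match
D → no match
E → match
Total matched: 4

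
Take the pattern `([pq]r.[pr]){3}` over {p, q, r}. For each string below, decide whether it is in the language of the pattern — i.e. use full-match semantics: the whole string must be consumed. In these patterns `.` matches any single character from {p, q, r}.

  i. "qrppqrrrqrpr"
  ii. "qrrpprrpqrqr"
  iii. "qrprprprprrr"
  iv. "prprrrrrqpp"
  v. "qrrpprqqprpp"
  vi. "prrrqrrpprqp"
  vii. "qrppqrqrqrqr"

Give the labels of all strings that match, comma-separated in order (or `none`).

i. "qrppqrrrqrpr" → match
ii. "qrrpprrpqrqr" → match
iii. "qrprprprprrr" → match
iv. "prprrrrrqpp" → no match
v. "qrrpprqqprpp" → no match
vi. "prrrqrrpprqp" → match
vii. "qrppqrqrqrqr" → match

i, ii, iii, vi, vii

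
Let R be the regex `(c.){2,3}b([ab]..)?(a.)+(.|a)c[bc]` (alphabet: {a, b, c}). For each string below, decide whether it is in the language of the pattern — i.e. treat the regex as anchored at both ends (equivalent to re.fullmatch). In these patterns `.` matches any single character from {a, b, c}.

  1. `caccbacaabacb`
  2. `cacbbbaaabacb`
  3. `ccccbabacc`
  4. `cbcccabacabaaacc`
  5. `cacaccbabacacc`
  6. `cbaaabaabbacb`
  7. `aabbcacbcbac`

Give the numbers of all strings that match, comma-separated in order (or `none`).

1, 2, 3, 4, 5

1 → match
2 → match
3 → match
4 → match
5 → match
6 → no match
7 → no match — must start with `c`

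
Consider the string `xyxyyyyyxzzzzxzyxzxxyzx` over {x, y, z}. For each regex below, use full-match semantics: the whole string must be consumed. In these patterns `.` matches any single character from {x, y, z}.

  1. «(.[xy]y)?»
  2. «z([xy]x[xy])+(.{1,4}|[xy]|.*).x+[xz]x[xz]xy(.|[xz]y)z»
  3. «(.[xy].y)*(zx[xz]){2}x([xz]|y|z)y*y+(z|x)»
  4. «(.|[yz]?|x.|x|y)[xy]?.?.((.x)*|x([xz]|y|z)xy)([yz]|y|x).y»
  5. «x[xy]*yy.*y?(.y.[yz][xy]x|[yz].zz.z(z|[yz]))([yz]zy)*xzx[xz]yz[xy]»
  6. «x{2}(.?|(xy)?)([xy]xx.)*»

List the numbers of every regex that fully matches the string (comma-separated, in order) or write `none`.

5

1 → no match
2 → no match — must start with `z`
3 → no match
4 → no match — must end with `y`
5 → match
6 → no match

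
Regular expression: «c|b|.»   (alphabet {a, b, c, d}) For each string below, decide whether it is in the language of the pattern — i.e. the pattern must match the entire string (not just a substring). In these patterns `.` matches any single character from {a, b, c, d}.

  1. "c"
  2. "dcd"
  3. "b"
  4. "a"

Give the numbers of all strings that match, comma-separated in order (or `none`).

1, 3, 4

1 → match
2 → no match
3 → match
4 → match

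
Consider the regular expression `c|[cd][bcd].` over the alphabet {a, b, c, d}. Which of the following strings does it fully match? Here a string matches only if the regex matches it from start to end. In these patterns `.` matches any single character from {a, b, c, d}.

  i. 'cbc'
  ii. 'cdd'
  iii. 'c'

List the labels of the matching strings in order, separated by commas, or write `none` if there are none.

i, ii, iii

i → match
ii → match
iii → match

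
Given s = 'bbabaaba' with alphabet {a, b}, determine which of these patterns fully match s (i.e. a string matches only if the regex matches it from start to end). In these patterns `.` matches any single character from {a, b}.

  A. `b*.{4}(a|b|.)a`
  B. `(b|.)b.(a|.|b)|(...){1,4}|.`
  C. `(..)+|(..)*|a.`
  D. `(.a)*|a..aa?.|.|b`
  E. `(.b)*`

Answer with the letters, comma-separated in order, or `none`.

A → match
B → no match
C → match
D → no match
E → no match

A, C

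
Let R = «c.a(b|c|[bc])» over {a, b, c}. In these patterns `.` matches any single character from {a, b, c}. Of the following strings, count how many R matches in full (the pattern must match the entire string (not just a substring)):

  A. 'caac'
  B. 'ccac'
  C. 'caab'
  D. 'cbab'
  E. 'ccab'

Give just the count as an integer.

5

A → match
B → match
C → match
D → match
E → match
Total matched: 5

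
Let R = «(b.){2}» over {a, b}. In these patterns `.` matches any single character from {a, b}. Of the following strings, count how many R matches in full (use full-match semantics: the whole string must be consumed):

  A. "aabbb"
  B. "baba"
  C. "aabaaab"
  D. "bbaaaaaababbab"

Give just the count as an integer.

A. "aabbb" → no match — must start with "b"
B. "baba" → match
C. "aabaaab" → no match — must start with "b"
D → no match
Total matched: 1

1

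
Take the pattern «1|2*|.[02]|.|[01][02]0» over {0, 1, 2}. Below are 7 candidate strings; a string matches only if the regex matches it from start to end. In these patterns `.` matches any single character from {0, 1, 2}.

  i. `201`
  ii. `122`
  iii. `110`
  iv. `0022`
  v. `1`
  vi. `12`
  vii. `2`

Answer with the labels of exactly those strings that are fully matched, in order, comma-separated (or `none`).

i → no match
ii → no match
iii → no match
iv → no match
v → match
vi → match
vii → match

v, vi, vii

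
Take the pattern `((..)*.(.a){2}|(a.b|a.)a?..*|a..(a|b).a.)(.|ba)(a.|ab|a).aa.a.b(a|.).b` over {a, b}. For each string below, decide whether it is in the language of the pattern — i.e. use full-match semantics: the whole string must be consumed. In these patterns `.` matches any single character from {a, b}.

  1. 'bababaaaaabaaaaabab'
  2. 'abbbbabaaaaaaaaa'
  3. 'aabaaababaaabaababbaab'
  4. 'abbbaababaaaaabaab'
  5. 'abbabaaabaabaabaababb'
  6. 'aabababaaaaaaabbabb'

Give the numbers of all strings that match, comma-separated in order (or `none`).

3, 4, 5, 6

1 → no match
2 → no match — must end with 'b'
3 → match
4 → match
5 → match
6 → match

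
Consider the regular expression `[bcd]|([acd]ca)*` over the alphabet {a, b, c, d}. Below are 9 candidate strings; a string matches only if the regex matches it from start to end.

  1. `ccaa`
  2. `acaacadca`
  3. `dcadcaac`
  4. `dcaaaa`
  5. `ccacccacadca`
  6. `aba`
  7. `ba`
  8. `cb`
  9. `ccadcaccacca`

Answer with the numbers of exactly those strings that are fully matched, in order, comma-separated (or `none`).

2, 9

1 → no match
2 → match
3 → no match
4 → no match
5 → no match
6 → no match
7 → no match
8 → no match
9 → match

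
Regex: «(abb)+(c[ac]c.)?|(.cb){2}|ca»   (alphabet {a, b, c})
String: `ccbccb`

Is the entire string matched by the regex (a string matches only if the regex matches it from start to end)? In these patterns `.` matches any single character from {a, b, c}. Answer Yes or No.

Yes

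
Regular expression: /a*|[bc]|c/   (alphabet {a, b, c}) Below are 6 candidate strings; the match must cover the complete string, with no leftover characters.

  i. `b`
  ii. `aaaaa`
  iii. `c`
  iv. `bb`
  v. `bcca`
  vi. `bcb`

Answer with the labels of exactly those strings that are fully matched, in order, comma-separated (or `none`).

i, ii, iii

i → match
ii → match
iii → match
iv → no match
v → no match
vi → no match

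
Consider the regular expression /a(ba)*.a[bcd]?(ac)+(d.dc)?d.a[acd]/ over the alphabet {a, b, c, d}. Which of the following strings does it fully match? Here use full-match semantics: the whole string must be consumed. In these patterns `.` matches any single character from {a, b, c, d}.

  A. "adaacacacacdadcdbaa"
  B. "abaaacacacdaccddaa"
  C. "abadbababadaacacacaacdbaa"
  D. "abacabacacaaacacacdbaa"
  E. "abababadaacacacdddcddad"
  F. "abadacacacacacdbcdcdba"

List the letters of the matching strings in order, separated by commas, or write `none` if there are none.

A, E

A → match
B → no match
C → no match
D → no match
E → match
F → no match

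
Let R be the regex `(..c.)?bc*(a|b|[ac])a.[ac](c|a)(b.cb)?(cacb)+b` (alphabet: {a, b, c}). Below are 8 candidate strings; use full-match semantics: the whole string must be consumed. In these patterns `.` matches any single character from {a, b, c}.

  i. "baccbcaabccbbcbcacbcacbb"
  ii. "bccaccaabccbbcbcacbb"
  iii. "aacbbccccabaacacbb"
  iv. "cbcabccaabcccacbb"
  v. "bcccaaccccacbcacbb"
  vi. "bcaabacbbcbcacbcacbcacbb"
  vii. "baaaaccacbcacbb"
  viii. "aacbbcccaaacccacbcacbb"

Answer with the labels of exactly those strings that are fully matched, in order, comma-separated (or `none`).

i → match
ii → no match
iii → match
iv → match
v → match
vi → match
vii → match
viii → match

i, iii, iv, v, vi, vii, viii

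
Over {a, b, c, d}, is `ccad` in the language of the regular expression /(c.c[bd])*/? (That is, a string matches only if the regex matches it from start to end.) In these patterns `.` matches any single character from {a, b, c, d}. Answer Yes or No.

No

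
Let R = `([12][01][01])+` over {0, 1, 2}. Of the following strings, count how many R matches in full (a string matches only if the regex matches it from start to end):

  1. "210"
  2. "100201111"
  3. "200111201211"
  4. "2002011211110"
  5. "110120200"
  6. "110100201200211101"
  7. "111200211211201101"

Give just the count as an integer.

5

1 → match
2 → match
3 → match
4 → no match
5 → no match
6 → match
7 → match
Total matched: 5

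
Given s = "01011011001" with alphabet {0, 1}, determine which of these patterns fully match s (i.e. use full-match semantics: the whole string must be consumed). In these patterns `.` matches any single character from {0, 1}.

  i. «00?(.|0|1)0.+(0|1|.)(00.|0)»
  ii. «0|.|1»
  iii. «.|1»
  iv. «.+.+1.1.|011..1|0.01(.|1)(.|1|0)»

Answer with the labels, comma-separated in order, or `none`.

i → match
ii → no match
iii → no match
iv → no match

i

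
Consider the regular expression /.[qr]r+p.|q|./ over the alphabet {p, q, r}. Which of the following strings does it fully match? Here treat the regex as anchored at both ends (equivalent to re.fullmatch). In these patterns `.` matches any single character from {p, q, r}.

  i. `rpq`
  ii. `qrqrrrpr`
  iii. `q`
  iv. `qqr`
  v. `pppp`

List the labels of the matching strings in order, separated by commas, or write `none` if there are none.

i → no match
ii → no match
iii → match
iv → no match
v → no match

iii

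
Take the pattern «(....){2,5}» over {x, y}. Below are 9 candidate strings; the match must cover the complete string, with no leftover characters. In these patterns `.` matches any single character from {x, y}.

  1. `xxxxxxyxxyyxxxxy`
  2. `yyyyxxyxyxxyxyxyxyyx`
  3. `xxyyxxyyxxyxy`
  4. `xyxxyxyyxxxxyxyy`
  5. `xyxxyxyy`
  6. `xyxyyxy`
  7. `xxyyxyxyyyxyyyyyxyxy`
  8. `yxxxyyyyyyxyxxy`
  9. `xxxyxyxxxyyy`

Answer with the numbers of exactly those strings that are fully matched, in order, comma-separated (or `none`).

1 → match
2 → match
3 → no match
4 → match
5 → match
6 → no match
7 → match
8 → no match
9 → match

1, 2, 4, 5, 7, 9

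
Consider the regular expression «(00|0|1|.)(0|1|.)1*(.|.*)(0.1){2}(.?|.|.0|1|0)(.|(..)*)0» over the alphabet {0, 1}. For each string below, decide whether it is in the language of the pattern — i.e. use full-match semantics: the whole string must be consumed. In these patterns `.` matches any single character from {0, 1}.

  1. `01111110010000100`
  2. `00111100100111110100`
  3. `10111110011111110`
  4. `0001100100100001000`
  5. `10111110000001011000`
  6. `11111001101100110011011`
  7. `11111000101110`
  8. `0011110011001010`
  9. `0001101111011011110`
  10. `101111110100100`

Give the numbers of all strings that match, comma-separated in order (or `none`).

1 → no match
2 → match
3 → no match
4 → match
5 → match
6 → no match — must end with `0`
7 → match
8 → match
9 → match
10 → no match

2, 4, 5, 7, 8, 9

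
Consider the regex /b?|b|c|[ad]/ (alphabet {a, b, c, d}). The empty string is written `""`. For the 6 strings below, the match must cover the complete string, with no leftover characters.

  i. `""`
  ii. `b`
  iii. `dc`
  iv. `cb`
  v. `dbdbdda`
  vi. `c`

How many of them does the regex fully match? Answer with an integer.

3

i. `""` → match
ii. `b` → match
iii. `dc` → no match
iv. `cb` → no match
v. `dbdbdda` → no match
vi. `c` → match
Total matched: 3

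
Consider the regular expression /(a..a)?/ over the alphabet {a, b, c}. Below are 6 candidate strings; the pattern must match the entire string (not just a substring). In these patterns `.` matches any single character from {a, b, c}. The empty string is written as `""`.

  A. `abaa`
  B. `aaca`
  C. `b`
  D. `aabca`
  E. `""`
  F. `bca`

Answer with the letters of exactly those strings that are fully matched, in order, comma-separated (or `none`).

A, B, E

A. `abaa` → match
B. `aaca` → match
C. `b` → no match
D. `aabca` → no match
E. `""` → match
F. `bca` → no match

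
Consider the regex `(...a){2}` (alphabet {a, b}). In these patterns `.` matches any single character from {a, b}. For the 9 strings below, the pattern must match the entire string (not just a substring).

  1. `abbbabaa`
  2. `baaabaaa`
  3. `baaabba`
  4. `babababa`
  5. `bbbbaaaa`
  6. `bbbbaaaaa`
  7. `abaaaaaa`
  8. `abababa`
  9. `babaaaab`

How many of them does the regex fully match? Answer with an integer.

3

1. `abbbabaa` → no match
2. `baaabaaa` → match
3. `baaabba` → no match
4. `babababa` → match
5. `bbbbaaaa` → no match
6. `bbbbaaaaa` → no match
7. `abaaaaaa` → match
8. `abababa` → no match
9. `babaaaab` → no match — must end with `a`
Total matched: 3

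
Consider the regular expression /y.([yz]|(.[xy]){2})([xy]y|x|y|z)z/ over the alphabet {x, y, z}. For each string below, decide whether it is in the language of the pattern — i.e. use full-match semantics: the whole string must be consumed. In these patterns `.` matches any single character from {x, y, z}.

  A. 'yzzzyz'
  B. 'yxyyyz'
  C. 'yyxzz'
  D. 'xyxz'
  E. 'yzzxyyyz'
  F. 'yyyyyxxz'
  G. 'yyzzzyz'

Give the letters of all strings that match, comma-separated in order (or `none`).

B, E, F

A. 'yzzzyz' → no match
B. 'yxyyyz' → match
C. 'yyxzz' → no match
D. 'xyxz' → no match — must start with 'y'
E. 'yzzxyyyz' → match
F. 'yyyyyxxz' → match
G. 'yyzzzyz' → no match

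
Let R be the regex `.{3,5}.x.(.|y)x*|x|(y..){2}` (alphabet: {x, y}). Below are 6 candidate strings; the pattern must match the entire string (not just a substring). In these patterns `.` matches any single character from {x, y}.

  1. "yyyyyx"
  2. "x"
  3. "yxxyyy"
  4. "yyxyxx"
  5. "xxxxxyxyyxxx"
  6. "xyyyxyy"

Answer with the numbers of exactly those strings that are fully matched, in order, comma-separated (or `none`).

1 → match
2 → match
3 → match
4 → match
5 → match
6 → match

1, 2, 3, 4, 5, 6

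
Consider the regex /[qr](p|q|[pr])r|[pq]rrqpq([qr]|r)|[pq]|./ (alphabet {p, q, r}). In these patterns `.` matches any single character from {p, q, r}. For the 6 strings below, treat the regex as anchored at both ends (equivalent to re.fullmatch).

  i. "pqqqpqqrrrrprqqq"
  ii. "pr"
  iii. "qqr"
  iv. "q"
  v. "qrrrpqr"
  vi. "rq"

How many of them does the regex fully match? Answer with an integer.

i → no match
ii → no match
iii → match
iv → match
v → no match
vi → no match
Total matched: 2

2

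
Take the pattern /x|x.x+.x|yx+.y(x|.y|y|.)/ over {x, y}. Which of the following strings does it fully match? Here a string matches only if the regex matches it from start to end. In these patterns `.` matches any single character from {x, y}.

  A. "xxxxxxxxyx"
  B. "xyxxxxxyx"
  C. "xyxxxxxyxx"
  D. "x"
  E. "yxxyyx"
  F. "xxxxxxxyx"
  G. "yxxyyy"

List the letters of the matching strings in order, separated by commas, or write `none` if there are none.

A → match
B → match
C → no match
D → match
E → match
F → match
G → match

A, B, D, E, F, G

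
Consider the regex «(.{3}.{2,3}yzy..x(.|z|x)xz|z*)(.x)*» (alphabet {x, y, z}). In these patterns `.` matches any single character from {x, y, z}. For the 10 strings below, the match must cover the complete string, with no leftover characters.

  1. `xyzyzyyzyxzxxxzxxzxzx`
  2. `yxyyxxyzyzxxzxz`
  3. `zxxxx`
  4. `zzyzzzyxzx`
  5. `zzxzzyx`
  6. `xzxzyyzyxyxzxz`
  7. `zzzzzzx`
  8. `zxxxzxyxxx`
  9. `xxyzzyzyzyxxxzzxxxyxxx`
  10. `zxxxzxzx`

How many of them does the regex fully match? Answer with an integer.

1 → match
2 → match
3 → match
4 → no match
5 → no match
6 → match
7 → match
8 → match
9 → match
10 → match
Total matched: 8

8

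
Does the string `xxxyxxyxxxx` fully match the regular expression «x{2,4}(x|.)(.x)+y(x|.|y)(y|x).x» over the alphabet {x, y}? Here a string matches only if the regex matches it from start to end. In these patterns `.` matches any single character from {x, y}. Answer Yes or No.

Yes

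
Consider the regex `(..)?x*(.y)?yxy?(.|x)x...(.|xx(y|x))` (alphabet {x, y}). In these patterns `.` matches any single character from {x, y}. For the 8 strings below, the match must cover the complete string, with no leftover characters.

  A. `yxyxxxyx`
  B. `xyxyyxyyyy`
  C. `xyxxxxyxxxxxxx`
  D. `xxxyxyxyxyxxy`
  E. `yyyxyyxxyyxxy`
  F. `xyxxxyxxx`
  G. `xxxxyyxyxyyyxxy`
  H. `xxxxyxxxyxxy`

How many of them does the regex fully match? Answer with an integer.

8

A. `yxyxxxyx` → match
B. `xyxyyxyyyy` → match
C → match
D → match
E → match
F. `xyxxxyxxx` → match
G → match
H. `xxxxyxxxyxxy` → match
Total matched: 8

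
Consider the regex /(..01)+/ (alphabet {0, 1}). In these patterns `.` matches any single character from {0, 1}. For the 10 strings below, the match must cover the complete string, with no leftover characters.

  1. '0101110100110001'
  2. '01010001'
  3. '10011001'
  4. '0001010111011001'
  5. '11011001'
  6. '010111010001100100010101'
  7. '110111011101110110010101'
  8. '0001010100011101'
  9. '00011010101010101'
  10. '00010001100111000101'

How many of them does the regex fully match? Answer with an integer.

1 → no match
2 → match
3 → match
4 → match
5 → match
6 → match
7 → match
8 → match
9 → no match
10 → no match
Total matched: 7

7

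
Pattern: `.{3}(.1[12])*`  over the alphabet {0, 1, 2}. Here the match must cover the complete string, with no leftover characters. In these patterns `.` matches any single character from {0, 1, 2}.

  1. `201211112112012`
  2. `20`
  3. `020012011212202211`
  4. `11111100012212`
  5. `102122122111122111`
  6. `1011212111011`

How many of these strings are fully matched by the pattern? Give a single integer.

1 → match
2 → no match
3 → no match
4 → no match
5 → no match
6 → no match
Total matched: 1

1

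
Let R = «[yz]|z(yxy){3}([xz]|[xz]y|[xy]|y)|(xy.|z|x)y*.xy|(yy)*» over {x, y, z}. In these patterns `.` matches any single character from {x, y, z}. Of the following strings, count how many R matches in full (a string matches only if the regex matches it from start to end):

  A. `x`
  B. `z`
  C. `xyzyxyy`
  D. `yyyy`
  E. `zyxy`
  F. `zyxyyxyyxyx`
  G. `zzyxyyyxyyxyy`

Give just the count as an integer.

4

A. `x` → no match
B. `z` → match
C. `xyzyxyy` → no match
D. `yyyy` → match
E. `zyxy` → match
F. `zyxyyxyyxyx` → match
G → no match
Total matched: 4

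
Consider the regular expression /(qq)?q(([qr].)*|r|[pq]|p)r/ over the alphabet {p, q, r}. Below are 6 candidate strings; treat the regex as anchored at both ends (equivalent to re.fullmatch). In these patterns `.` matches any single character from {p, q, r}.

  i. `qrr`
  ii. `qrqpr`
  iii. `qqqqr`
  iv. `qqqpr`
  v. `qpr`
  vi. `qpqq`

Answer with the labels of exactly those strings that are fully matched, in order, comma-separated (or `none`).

i, iii, iv, v

i → match
ii → no match
iii → match
iv → match
v → match
vi → no match — must end with `r`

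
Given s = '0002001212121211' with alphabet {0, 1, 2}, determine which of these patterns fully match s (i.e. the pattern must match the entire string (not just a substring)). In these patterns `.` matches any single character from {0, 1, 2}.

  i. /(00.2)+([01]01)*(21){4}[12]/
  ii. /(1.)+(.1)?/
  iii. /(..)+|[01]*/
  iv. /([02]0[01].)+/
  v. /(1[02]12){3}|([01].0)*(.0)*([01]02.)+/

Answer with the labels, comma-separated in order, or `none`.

i → match
ii → no match — must start with '1'
iii → match
iv → no match
v → no match

i, iii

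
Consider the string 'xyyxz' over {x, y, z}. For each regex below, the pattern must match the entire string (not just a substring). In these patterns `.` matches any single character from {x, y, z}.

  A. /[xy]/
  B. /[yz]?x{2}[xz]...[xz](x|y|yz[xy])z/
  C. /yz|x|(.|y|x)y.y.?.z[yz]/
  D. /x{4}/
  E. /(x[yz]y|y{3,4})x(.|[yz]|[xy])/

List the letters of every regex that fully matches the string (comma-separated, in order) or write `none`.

A → no match
B → no match
C → no match
D → no match — must end with 'x'
E → match

E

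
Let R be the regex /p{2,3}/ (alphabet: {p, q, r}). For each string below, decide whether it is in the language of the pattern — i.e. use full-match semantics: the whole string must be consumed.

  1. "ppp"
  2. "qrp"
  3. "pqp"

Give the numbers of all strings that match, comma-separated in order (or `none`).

1

1. "ppp" → match
2. "qrp" → no match — must start with "p"
3. "pqp" → no match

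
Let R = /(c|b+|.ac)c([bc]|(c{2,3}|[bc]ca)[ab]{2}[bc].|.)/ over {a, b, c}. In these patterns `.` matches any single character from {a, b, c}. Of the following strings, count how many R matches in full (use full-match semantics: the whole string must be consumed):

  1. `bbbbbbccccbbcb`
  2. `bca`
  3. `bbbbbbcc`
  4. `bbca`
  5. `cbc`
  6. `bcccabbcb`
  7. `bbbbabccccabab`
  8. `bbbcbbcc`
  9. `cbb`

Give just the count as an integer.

5

1 → match
2. `bca` → match
3. `bbbbbbcc` → match
4. `bbca` → match
5. `cbc` → no match
6. `bcccabbcb` → match
7 → no match
8. `bbbcbbcc` → no match
9. `cbb` → no match
Total matched: 5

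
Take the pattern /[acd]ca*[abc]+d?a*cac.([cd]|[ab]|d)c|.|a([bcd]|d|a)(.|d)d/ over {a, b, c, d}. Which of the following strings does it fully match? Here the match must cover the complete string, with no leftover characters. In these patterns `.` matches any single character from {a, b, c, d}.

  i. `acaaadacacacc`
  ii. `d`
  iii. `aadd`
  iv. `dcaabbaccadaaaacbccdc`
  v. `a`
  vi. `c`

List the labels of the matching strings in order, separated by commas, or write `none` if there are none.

i → match
ii → match
iii → match
iv → no match
v → match
vi → match

i, ii, iii, v, vi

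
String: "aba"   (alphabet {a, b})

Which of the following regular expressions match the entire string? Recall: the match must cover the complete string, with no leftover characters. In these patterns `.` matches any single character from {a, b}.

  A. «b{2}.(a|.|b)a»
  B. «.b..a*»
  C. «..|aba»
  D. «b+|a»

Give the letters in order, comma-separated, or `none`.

C

A → no match — must start with "b"
B → no match
C → match
D → no match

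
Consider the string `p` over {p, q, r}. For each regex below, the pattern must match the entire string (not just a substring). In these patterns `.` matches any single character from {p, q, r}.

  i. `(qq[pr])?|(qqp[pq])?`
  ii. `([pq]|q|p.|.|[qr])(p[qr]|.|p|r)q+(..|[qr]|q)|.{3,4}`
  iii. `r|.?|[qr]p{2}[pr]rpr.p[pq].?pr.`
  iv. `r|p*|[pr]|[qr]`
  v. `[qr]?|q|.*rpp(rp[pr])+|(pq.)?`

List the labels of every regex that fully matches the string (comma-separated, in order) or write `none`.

iii, iv

i → no match
ii → no match
iii → match
iv → match
v → no match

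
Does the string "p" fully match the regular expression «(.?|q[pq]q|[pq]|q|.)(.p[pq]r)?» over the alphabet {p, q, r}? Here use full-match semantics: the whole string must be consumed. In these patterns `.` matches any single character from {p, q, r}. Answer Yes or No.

Yes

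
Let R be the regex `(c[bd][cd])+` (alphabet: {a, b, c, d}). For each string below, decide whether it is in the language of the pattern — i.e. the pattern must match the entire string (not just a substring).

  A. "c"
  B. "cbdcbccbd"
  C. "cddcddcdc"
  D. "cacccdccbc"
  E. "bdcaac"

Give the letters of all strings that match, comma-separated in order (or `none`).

A → no match
B → match
C → match
D → no match
E → no match — must start with "c"

B, C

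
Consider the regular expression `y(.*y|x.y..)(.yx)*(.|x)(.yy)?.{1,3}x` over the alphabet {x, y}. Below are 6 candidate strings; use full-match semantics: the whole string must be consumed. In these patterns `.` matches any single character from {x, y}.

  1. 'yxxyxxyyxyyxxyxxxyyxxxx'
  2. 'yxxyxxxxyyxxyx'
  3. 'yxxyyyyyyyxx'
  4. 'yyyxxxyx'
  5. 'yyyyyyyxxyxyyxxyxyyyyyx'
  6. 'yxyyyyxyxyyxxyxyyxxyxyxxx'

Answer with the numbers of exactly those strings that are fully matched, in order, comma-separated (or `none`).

1, 2, 3, 4, 5, 6

1 → match
2 → match
3. 'yxxyyyyyyyxx' → match
4. 'yyyxxxyx' → match
5 → match
6 → match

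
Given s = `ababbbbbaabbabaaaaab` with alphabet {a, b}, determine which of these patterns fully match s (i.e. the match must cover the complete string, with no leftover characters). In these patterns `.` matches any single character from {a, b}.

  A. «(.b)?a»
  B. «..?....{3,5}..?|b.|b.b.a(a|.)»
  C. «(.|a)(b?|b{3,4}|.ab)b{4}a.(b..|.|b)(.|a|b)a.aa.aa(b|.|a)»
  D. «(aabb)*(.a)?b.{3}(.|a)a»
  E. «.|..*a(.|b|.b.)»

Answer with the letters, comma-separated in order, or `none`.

C, E

A → no match — must end with `a`
B → no match
C → match
D → no match — must end with `a`
E → match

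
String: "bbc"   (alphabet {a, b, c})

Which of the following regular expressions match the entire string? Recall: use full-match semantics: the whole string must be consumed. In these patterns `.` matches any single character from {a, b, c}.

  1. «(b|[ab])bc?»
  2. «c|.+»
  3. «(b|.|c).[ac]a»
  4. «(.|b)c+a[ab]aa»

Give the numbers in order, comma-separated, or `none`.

1 → match
2 → match
3 → no match — must end with "a"
4 → no match — must end with "aa"

1, 2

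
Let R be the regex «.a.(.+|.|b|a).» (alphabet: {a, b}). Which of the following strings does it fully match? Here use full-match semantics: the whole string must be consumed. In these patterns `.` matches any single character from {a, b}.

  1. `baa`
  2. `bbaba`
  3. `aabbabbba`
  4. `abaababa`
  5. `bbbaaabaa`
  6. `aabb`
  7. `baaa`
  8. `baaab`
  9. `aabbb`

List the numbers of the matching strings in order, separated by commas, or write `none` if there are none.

3, 8, 9

1 → no match
2 → no match
3 → match
4 → no match
5 → no match
6 → no match
7 → no match
8 → match
9 → match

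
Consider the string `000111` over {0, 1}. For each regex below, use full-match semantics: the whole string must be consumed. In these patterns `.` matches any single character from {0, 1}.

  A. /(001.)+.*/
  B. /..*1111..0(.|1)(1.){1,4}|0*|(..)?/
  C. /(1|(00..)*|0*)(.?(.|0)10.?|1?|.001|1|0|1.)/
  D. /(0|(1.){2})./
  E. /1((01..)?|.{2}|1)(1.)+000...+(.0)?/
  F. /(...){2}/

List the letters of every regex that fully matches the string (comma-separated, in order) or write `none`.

A → no match — must start with `001`
B → no match
C → match
D → no match
E → no match — must start with `1`
F → match

C, F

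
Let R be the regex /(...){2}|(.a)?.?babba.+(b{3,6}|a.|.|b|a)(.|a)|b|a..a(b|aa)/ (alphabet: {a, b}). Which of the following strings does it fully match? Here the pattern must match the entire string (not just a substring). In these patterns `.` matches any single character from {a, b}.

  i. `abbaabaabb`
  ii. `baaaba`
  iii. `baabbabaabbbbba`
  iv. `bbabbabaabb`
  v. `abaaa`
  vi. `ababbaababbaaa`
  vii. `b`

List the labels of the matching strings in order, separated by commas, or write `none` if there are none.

i → no match
ii → match
iii → no match
iv → match
v → no match
vi → match
vii → match

ii, iv, vi, vii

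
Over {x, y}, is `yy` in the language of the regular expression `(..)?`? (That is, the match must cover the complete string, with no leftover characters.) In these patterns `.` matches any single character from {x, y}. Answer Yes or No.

Yes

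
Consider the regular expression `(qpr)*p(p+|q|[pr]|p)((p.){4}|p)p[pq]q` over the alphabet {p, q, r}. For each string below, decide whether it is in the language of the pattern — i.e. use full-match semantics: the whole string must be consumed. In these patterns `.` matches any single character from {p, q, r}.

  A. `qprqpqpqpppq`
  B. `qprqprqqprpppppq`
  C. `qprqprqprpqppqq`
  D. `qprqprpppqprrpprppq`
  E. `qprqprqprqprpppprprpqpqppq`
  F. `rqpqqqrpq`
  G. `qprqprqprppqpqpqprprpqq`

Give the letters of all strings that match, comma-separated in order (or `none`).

A → no match
B → no match
C → match
D → no match
E → match
F → no match
G → no match

C, E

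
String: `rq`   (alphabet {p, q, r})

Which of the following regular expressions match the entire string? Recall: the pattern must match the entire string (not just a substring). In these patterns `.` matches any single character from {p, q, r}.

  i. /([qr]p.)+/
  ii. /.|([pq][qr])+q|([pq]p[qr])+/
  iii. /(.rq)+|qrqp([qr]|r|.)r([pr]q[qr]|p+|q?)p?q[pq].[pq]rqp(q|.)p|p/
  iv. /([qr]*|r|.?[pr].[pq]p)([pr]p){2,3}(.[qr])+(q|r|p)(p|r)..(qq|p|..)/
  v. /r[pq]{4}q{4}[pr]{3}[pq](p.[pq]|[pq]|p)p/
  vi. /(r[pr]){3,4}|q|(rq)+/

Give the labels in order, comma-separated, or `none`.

vi

i → no match
ii → no match
iii → no match
iv → no match
v → no match — must end with `p`
vi → match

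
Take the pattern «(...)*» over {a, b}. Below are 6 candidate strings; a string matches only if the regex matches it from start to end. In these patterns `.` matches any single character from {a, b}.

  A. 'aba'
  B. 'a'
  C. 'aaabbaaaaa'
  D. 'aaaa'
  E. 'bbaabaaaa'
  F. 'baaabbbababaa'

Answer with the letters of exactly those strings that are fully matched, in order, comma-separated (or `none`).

A → match
B → no match
C → no match
D → no match
E → match
F → no match

A, E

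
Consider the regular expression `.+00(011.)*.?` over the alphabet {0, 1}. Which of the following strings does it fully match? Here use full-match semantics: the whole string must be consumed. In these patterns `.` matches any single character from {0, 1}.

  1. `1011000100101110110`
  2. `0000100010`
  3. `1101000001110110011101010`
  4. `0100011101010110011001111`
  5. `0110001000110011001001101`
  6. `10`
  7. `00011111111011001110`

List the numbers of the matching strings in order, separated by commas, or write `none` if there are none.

none

1 → no match
2 → no match
3 → no match
4 → no match
5 → no match
6 → no match
7 → no match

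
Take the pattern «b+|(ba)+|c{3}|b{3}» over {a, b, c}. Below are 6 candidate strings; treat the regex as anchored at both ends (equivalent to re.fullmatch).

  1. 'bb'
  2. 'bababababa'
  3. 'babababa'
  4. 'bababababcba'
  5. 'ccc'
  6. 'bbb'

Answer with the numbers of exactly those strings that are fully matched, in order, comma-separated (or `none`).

1, 2, 3, 5, 6

1 → match
2 → match
3 → match
4 → no match
5 → match
6 → match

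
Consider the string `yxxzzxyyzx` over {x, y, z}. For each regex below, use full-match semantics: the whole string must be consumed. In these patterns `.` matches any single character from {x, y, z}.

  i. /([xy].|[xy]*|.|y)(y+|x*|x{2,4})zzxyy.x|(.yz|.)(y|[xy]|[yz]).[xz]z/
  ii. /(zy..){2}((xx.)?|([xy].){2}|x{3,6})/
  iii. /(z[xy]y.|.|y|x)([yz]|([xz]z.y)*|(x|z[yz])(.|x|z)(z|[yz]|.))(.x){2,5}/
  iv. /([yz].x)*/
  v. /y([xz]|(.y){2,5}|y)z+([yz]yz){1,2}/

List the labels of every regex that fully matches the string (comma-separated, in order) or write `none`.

i

i → match
ii → no match — must start with `zy`
iii → no match
iv → no match
v → no match — must end with `yz`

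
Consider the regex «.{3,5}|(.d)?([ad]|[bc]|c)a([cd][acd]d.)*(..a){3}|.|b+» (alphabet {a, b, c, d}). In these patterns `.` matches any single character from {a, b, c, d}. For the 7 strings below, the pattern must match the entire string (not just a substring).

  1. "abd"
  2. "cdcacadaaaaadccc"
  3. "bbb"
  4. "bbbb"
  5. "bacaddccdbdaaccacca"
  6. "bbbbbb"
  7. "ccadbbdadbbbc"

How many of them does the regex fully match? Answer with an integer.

1 → match
2 → no match
3 → match
4 → match
5 → match
6 → match
7 → no match
Total matched: 5

5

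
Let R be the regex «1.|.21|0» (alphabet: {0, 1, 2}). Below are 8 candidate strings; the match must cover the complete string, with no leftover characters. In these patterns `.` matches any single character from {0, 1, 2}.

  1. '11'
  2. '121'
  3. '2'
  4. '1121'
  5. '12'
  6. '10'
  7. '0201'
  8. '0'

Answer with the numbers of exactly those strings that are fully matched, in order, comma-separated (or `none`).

1, 2, 5, 6, 8

1. '11' → match
2. '121' → match
3. '2' → no match
4. '1121' → no match
5. '12' → match
6. '10' → match
7. '0201' → no match
8. '0' → match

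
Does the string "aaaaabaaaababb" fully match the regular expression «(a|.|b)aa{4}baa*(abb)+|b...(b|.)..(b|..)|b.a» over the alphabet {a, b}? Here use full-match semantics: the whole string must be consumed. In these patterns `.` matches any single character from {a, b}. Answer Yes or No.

No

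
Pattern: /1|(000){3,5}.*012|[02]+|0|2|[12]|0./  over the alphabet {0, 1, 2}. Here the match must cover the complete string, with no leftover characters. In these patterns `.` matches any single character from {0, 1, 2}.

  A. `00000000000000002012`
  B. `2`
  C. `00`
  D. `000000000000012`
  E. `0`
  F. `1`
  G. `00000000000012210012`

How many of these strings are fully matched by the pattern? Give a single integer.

A → match
B → match
C → match
D → match
E → match
F → match
G → match
Total matched: 7

7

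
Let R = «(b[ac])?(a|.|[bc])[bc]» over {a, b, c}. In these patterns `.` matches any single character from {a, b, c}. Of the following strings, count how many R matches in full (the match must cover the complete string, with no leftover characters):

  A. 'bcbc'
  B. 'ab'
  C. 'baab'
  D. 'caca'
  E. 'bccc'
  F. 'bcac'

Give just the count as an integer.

A → match
B → match
C → match
D → no match
E → match
F → match
Total matched: 5

5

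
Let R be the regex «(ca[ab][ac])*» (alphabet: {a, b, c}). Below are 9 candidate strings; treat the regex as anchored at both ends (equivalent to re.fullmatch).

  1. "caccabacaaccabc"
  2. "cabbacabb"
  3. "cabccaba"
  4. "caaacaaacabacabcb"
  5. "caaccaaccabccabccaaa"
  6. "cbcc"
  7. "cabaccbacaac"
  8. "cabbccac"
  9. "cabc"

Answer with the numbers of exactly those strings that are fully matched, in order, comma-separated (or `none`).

3, 5, 9

1 → no match
2 → no match
3 → match
4 → no match
5 → match
6 → no match
7 → no match
8 → no match
9 → match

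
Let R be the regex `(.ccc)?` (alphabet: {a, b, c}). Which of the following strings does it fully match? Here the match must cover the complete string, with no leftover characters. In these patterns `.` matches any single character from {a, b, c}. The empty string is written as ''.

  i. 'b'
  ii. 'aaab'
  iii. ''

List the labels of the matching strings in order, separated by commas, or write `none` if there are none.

i → no match
ii → no match
iii → match

iii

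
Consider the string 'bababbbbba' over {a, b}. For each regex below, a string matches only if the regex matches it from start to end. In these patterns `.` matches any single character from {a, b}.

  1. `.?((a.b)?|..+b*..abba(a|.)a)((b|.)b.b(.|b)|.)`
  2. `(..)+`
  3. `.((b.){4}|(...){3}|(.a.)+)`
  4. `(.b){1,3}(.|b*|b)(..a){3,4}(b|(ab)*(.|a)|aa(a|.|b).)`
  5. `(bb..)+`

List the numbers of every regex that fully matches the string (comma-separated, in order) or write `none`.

2, 3

1 → no match
2 → match
3 → match
4 → no match
5 → no match — must start with 'bb'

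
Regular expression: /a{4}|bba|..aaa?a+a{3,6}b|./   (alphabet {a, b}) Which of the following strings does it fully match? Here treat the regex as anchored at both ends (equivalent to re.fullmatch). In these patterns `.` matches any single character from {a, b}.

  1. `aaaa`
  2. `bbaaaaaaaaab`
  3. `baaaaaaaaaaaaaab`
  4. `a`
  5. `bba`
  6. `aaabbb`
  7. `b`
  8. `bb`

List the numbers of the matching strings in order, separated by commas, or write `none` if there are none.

1 → match
2 → match
3 → match
4 → match
5 → match
6 → no match
7 → match
8 → no match

1, 2, 3, 4, 5, 7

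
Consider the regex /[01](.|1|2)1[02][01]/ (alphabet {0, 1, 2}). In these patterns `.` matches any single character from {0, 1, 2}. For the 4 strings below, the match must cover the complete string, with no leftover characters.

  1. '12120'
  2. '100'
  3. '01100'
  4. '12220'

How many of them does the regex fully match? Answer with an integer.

2

1 → match
2 → no match
3 → match
4 → no match
Total matched: 2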